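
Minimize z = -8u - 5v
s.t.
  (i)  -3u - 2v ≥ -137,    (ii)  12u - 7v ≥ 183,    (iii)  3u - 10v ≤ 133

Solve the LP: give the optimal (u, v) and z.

u = 409/9, v = 1/3, minimum z = -3287/9

Feasible corners and z = -8u - 5v:
  (265/9, 73/3) → z = -3215/9
  (409/9, 1/3) → z = -3287/9
  (899/99, -349/33) → z = -1957/99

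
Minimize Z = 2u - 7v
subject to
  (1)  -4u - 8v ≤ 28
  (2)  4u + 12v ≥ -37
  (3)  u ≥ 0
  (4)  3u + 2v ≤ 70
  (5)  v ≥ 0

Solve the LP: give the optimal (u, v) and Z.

u = 0, v = 35, minimum Z = -245

Feasible corners and Z = 2u - 7v:
  (0, 35) → Z = -245
  (0, 0) → Z = 0
  (70/3, 0) → Z = 140/3

The optimum lies where u = 0 and 3u + 2v = 70.
Solving simultaneously gives u = 0, v = 35.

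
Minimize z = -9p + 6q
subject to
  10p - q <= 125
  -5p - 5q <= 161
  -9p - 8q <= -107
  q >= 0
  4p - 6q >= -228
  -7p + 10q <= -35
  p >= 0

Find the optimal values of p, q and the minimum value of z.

p = 25/2, q = 0, minimum z = -225/2

Extreme points and z = -9p + 6q:
  (25/2, 0) → z = -225/2
  (405/31, 175/31) → z = -2595/31
  (107/9, 0) → z = -107
  (675/73, 217/73) → z = -4773/73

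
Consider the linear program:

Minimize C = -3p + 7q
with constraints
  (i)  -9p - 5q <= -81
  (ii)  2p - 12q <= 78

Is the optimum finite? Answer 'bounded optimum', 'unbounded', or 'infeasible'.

From the feasible point (681/59, -270/59), moving in the direction (12, 2) keeps every constraint satisfied while C decreases without bound.

unbounded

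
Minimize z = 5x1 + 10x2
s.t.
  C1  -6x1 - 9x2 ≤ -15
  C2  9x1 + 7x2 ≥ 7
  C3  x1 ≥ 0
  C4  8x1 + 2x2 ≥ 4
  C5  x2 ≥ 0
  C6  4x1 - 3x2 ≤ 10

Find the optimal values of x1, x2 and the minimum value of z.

x1 = 5/2, x2 = 0, minimum z = 25/2

Vertices and z = 5x1 + 10x2:
  (1/10, 8/5) → z = 33/2
  (5/2, 0) → z = 25/2
  (0, 2) → z = 20
The feasible region is unbounded (it extends along (0, 1), (3, 4)), but z strictly increases along every unbounded feasible direction, so there is no improving ray and the minimum is attained at a vertex.

At the optimal vertex, -6x1 - 9x2 = -15 and x2 = 0.
Solving simultaneously gives x1 = 5/2, x2 = 0.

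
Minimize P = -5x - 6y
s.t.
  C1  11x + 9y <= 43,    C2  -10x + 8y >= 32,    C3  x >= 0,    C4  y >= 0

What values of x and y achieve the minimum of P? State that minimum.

x = 0, y = 43/9, minimum P = -86/3

Feasible corners and P = -5x - 6y:
  (28/89, 391/89) → P = -2486/89
  (0, 43/9) → P = -86/3
  (0, 4) → P = -24

At the optimal vertex, 11x + 9y = 43 and x = 0.
Solving simultaneously gives x = 0, y = 43/9.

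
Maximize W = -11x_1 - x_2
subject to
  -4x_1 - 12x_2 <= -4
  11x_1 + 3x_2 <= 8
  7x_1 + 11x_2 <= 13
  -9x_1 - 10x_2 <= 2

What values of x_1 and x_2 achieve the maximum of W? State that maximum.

x_1 = -152/29, x_2 = 131/29, maximum W = 1541/29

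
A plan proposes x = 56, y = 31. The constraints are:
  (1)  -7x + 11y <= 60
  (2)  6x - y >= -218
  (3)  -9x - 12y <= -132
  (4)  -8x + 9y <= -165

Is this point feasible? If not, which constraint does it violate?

feasible

(1): -51 ≤ 60 ✓
(2): 305 ≥ -218 ✓
(3): -876 ≤ -132 ✓
(4): -169 ≤ -165 ✓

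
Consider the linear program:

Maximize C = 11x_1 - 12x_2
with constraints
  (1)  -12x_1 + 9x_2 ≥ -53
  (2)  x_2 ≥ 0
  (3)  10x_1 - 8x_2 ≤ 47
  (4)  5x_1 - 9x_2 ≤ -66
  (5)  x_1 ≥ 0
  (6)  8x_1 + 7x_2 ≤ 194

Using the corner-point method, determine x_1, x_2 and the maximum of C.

The optimum lies where 5x_1 - 9x_2 = -66 and 8x_1 + 7x_2 = 194.
Solving simultaneously gives x_1 = 12, x_2 = 14.

x_1 = 12, x_2 = 14, maximum C = -36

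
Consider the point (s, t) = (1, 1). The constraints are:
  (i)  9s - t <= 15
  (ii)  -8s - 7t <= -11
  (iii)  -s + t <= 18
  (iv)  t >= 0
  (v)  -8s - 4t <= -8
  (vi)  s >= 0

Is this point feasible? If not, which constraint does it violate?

(i): 8 ≤ 15 ✓
(ii): -15 ≤ -11 ✓
(iii): 0 ≤ 18 ✓
(iv): 1 ≥ 0 ✓
(v): -12 ≤ -8 ✓
(vi): 1 ≥ 0 ✓

feasible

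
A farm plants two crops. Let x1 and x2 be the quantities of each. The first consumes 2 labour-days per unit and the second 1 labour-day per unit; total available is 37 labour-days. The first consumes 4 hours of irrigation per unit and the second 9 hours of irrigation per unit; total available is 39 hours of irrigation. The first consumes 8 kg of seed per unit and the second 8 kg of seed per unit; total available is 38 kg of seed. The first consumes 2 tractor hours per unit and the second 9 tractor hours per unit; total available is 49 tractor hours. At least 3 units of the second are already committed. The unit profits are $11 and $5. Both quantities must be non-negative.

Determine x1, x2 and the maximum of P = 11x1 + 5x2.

Feasible corners and P = 11x1 + 5x2:
  (0, 13/3) → P = 65/3
  (0, 3) → P = 15
  (3/4, 4) → P = 113/4
  (7/4, 3) → P = 137/4

The binding constraints are 8x1 + 8x2 = 38 and x2 = 3.
Solving simultaneously gives x1 = 7/4, x2 = 3.

x1 = 7/4, x2 = 3, maximum P = 137/4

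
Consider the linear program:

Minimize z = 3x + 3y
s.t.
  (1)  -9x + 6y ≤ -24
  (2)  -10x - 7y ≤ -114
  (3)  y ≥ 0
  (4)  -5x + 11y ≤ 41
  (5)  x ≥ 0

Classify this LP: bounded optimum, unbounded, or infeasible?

Feasible corners and z = 3x + 3y:
  (284/41, 262/41) → z = 1638/41
  (170/23, 163/23) → z = 999/23
  (57/5, 0) → z = 171/5
The feasible region has finitely many vertices and no improving ray; the minimum is 171/5 at (57/5, 0).

bounded optimum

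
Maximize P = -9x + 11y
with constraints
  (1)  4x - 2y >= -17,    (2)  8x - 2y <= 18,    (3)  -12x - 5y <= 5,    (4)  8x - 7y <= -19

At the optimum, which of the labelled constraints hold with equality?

(1) and (2)

Vertices and P = -9x + 11y:
  (35/4, 26) → P = 829/4
  (-95/44, 46/11) → P = 2879/44
  (41/10, 37/5) → P = 89/2
  (-65/62, 47/31) → P = 1619/62

The maximum is at (35/4, 26). Substituting into each constraint, equality holds for (1) and (2); the remaining constraints have slack.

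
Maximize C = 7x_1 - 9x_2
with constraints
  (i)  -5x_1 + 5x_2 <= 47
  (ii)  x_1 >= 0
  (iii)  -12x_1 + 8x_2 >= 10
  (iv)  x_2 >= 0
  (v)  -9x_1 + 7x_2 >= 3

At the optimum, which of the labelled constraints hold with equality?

Vertices and C = 7x_1 - 9x_2:
  (0, 47/5) → C = -423/5
  (163/10, 257/10) → C = -586/5
  (0, 5/4) → C = -45/4

The maximum is at (0, 5/4). Substituting into each constraint, equality holds for (ii) and (iii); the remaining constraints have slack.

(ii) and (iii)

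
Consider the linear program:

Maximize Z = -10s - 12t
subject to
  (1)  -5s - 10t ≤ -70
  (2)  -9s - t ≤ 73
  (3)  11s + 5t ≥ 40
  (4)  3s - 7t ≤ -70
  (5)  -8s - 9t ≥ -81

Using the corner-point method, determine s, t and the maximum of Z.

Extreme points and Z = -10s - 12t:
  (-35/46, 445/46) → Z = -2495/23
  (-45/59, 571/59) → Z = -6402/59
  (-63/83, 803/83) → Z = -9006/83

s = -35/46, t = 445/46, maximum Z = -2495/23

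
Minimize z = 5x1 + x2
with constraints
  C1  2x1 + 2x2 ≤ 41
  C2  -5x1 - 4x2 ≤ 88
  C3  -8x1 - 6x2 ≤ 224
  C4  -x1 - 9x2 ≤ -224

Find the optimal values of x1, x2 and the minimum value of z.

x1 = -170, x2 = 381/2, minimum z = -1319/2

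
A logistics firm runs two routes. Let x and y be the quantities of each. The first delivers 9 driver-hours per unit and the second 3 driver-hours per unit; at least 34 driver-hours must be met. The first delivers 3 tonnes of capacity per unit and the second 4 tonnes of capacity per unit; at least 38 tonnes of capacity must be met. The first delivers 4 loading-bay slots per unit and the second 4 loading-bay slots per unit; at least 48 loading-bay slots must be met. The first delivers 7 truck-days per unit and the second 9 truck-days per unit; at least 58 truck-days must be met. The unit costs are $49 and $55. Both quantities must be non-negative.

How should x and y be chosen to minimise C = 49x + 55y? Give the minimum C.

x = 10, y = 2, minimum C = 600

Corner points and C = 49x + 55y:
  (0, 12) → C = 660
  (38/3, 0) → C = 1862/3
  (10, 2) → C = 600
The feasible region is unbounded (it extends along (0, 1), (1, 0)), but C strictly increases along every unbounded feasible direction, so there is no improving ray and the minimum is attained at a vertex.

The optimum lies where 3x + 4y = 38 and 4x + 4y = 48.
Solving simultaneously gives x = 10, y = 2.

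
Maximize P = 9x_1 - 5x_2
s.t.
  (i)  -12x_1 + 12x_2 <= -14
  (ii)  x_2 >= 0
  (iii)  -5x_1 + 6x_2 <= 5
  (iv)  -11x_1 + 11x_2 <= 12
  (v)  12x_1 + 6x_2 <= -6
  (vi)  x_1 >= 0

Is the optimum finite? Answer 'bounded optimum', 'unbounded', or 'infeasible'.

infeasible

The boundaries -12x_1 + 12x_2 = -14 and x_2 = 0 meet at (7/6, 0), but that point violates 12x_1 + 6x_2 ≤ -6. Every candidate vertex is excluded by some other constraint, so the feasible region is empty.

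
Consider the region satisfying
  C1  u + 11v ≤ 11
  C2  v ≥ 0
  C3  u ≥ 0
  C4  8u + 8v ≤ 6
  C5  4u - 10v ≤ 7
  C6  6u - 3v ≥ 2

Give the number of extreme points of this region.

3

The feasible vertices (each the meet of two boundaries and inside every other half-plane) are:
  (3/4, 0)
  (1/3, 0)
  (17/36, 5/18)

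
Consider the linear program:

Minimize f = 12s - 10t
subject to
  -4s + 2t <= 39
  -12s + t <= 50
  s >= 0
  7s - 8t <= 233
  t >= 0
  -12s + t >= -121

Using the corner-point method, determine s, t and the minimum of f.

s = 281/20, t = 238/5, minimum f = -1537/5

Vertices and f = 12s - 10t:
  (0, 39/2) → f = -195
  (281/20, 238/5) → f = -1537/5
  (0, 0) → f = 0
  (121/12, 0) → f = 121

The binding constraints are -4s + 2t = 39 and -12s + t = -121.
Solving simultaneously gives s = 281/20, t = 238/5.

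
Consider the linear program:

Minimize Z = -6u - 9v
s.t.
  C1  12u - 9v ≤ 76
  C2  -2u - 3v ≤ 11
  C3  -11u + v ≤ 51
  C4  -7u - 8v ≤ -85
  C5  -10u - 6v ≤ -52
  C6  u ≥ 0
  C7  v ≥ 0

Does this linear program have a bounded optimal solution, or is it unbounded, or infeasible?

From the feasible point (1373/159, 488/159), moving in the direction (1, 11) keeps every constraint satisfied while Z decreases without bound.

unbounded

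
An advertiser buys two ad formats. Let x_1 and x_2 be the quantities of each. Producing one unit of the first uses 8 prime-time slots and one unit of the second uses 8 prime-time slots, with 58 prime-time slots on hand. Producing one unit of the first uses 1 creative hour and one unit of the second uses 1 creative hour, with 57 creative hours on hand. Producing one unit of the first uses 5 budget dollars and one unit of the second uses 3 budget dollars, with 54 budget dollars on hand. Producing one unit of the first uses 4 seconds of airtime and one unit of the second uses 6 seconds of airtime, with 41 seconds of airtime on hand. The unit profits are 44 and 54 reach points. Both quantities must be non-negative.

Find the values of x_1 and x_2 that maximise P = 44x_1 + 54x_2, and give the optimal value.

x_1 = 5/4, x_2 = 6, maximum P = 379

Extreme points and P = 44x_1 + 54x_2:
  (0, 0) → P = 0
  (0, 41/6) → P = 369
  (29/4, 0) → P = 319
  (5/4, 6) → P = 379

At the optimal vertex, 8x_1 + 8x_2 = 58 and 4x_1 + 6x_2 = 41.
Solving simultaneously gives x_1 = 5/4, x_2 = 6.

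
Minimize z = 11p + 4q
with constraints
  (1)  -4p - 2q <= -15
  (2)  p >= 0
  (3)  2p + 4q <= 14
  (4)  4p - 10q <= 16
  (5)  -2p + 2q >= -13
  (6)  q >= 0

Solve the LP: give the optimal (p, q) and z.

p = 8/3, q = 13/6, minimum z = 38

Vertices and z = 11p + 4q:
  (8/3, 13/6) → z = 38
  (15/4, 0) → z = 165/4
  (17/3, 2/3) → z = 65
  (4, 0) → z = 44

At the optimal vertex, -4p - 2q = -15 and 2p + 4q = 14.
Solving simultaneously gives p = 8/3, q = 13/6.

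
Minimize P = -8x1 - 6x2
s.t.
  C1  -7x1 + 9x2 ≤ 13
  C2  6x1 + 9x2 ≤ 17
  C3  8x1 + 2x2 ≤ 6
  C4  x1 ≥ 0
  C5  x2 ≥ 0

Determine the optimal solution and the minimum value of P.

x1 = 1/3, x2 = 5/3, minimum P = -38/3

Vertices and P = -8x1 - 6x2:
  (4/13, 197/117) → P = -490/39
  (0, 13/9) → P = -26/3
  (1/3, 5/3) → P = -38/3
  (3/4, 0) → P = -6
  (0, 0) → P = 0

At the optimal vertex, 6x1 + 9x2 = 17 and 8x1 + 2x2 = 6.
Solving simultaneously gives x1 = 1/3, x2 = 5/3.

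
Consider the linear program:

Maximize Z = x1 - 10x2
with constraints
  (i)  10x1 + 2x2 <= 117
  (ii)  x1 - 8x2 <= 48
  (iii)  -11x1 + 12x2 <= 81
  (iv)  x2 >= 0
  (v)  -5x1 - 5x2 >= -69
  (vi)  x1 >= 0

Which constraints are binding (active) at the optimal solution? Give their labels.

(i) and (iv)

Corner points and Z = x1 - 10x2:
  (117/10, 0) → Z = 117/10
  (447/40, 21/8) → Z = -603/40
  (423/115, 1164/115) → Z = -11217/115
  (0, 27/4) → Z = -135/2
  (0, 0) → Z = 0

The maximum is at (117/10, 0). Substituting into each constraint, equality holds for (i) and (iv); the remaining constraints have slack.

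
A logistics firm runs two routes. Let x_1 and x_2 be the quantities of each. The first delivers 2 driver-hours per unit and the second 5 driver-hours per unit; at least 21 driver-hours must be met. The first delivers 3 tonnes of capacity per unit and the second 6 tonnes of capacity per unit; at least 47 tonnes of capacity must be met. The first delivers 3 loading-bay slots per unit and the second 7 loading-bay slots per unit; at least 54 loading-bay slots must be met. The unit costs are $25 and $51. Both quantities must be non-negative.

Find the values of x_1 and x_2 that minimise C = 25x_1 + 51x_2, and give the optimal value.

x_1 = 5/3, x_2 = 7, minimum C = 1196/3

Feasible corners and C = 25x_1 + 51x_2:
  (0, 47/6) → C = 799/2
  (18, 0) → C = 450
  (5/3, 7) → C = 1196/3
The feasible region is unbounded (it extends along (0, 1), (1, 0)), but C strictly increases along every unbounded feasible direction, so there is no improving ray and the minimum is attained at a vertex.

The binding constraints are 3x_1 + 6x_2 = 47 and 3x_1 + 7x_2 = 54.
Solving simultaneously gives x_1 = 5/3, x_2 = 7.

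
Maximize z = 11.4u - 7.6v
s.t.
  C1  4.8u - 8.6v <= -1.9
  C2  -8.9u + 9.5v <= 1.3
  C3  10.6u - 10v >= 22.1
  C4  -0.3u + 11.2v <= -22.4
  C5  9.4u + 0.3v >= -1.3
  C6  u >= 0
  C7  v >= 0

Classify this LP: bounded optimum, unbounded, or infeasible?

infeasible

The boundaries 4.8u - 8.6v = -1.9 and 10.6u - 10v = 22.1 meet at (10453/2158, 6311/2158), but that point violates -0.3u + 11.2v ≤ -22.4. Every candidate vertex is excluded by some other constraint, so the feasible region is empty.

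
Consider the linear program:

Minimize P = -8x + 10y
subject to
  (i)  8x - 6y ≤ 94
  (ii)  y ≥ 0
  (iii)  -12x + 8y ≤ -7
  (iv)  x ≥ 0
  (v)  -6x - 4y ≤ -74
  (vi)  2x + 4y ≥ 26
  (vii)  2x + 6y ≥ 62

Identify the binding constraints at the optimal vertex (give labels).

(i) and (vii)

Feasible corners and P = -8x + 10y:
  (78/5, 77/15) → P = -1102/15
  (155/24, 141/16) → P = 875/24
  (7, 8) → P = 24
The feasible region is unbounded (it extends along (3, 4), (2, 3)), but P strictly increases along every unbounded feasible direction, so there is no improving ray and the minimum is attained at a vertex.

The minimum is at (78/5, 77/15). Substituting into each constraint, equality holds for (i) and (vii); the remaining constraints have slack.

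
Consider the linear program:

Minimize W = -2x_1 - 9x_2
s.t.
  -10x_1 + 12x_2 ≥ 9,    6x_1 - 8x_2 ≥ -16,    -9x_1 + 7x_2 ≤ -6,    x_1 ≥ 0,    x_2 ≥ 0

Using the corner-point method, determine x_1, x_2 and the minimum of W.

x_1 = 15, x_2 = 53/4, minimum W = -597/4

Feasible corners and W = -2x_1 - 9x_2:
  (15, 53/4) → W = -597/4
  (135/38, 141/38) → W = -81/2
  (16/3, 6) → W = -194/3

The binding constraints are -10x_1 + 12x_2 = 9 and 6x_1 - 8x_2 = -16.
Solving simultaneously gives x_1 = 15, x_2 = 53/4.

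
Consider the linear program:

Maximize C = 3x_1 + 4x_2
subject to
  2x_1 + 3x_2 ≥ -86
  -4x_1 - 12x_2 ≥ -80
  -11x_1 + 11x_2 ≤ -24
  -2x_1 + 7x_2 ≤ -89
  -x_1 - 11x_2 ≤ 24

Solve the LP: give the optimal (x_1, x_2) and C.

x_1 = 73/2, x_2 = -11/2, maximum C = 175/2

The optimum lies where -4x_1 - 12x_2 = -80 and -x_1 - 11x_2 = 24.
Solving simultaneously gives x_1 = 73/2, x_2 = -11/2.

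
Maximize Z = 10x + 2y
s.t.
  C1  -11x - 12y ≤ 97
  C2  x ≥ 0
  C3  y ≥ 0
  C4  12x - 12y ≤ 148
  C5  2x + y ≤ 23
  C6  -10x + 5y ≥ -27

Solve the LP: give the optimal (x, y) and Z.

x = 71/10, y = 44/5, maximum Z = 443/5

Feasible corners and Z = 10x + 2y:
  (0, 0) → Z = 0
  (0, 23) → Z = 46
  (27/10, 0) → Z = 27
  (71/10, 44/5) → Z = 443/5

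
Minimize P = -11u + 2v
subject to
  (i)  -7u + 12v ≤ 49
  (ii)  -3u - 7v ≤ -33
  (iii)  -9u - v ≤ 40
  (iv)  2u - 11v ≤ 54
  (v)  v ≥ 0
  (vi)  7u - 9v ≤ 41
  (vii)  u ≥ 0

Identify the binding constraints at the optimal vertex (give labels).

Corner points and P = -11u + 2v:
  (53/85, 378/85) → P = 173/85
  (311/7, 30) → P = -3001/7
  (146/19, 27/19) → P = -1552/19

The minimum is at (311/7, 30). Substituting into each constraint, equality holds for (i) and (vi); the remaining constraints have slack.

(i) and (vi)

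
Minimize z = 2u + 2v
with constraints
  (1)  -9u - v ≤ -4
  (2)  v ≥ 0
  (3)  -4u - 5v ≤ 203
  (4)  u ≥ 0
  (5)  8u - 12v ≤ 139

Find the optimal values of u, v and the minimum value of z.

Vertices and z = 2u + 2v:
  (4/9, 0) → z = 8/9
  (0, 4) → z = 8
  (139/8, 0) → z = 139/4
The feasible region is unbounded (it extends along (0, 1), (3, 2)), but z strictly increases along every unbounded feasible direction, so there is no improving ray and the minimum is attained at a vertex.

At the optimal vertex, -9u - v = -4 and v = 0.
Solving simultaneously gives u = 4/9, v = 0.

u = 4/9, v = 0, minimum z = 8/9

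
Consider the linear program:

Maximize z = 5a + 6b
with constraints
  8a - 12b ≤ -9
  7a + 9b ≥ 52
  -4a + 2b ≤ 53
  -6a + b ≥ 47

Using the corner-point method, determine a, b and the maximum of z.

Feasible corners and z = 5a + 6b:
  (-373/50, 579/50) → z = 1609/50
  (-371/61, 641/61) → z = 1991/61
  (-41/8, 65/4) → z = 575/8

a = -41/8, b = 65/4, maximum z = 575/8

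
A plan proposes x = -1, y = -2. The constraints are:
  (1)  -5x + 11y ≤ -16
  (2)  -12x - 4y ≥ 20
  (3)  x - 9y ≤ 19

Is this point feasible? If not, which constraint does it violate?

feasible

(1): -17 ≤ -16 ✓
(2): 20 ≥ 20 ✓
(3): 17 ≤ 19 ✓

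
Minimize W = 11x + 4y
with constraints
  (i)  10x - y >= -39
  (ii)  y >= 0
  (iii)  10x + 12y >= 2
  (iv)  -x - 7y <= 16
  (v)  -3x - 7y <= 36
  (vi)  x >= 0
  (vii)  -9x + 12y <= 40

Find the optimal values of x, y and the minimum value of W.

Corner points and W = 11x + 4y:
  (1/5, 0) → W = 11/5
  (0, 1/6) → W = 2/3
  (0, 10/3) → W = 40/3
The feasible region is unbounded (it extends along (4, 3), (1, 0)), but W strictly increases along every unbounded feasible direction, so there is no improving ray and the minimum is attained at a vertex.

x = 0, y = 1/6, minimum W = 2/3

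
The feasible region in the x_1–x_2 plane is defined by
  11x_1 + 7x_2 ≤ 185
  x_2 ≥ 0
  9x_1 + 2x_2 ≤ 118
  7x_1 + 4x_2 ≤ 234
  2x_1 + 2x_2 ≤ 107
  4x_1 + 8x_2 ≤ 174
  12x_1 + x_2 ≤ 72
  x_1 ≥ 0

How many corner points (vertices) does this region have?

The feasible vertices (each the meet of two boundaries and inside every other half-plane) are:
  (131/30, 587/30)
  (319/73, 1428/73)
  (6, 0)
  (0, 0)
  (0, 87/4)

5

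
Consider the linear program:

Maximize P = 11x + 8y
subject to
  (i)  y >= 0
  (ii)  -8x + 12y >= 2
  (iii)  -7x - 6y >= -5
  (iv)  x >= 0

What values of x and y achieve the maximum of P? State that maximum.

x = 4/11, y = 9/22, maximum P = 80/11

Extreme points and P = 11x + 8y:
  (4/11, 9/22) → P = 80/11
  (0, 1/6) → P = 4/3
  (0, 5/6) → P = 20/3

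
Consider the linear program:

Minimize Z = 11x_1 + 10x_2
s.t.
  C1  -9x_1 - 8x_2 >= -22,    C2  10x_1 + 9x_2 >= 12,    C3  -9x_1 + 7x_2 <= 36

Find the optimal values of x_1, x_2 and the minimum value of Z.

Feasible corners and Z = 11x_1 + 10x_2:
  (102, -112) → Z = 2
  (-134/135, 58/15) → Z = 3746/135
  (-240/151, 468/151) → Z = 2040/151

x_1 = 102, x_2 = -112, minimum Z = 2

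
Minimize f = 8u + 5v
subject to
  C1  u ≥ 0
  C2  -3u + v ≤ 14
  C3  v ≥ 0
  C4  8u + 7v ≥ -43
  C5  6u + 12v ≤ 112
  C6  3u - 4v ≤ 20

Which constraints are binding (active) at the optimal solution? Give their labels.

Feasible corners and f = 8u + 5v:
  (0, 0) → f = 0
  (0, 28/3) → f = 140/3
  (20/3, 0) → f = 160/3
  (172/15, 18/5) → f = 1646/15

The minimum is at (0, 0). Substituting into each constraint, equality holds for C1 and C3; the remaining constraints have slack.

C1 and C3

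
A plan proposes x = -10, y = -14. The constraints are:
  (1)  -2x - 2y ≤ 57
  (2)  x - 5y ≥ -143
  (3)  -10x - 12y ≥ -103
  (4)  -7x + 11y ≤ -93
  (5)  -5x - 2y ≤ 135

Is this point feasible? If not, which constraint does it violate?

not feasible — violates (4)

Constraint (4): -7x + 11y = -84, which is not ≤ -93. All other constraints are satisfied.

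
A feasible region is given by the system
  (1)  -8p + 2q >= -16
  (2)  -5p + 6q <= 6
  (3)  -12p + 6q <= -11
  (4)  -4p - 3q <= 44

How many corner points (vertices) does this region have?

Intersecting each pair of boundary lines and keeping only the points that satisfy every inequality leaves:
  (54/19, 64/19)
  (-5/4, -13)
  (17/7, 127/42)
  (-77/20, -143/15)

4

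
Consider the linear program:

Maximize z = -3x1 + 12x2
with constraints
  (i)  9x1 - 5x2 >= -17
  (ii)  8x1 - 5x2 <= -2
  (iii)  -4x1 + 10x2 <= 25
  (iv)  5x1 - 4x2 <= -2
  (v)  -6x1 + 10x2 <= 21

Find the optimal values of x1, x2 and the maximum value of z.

Vertices and z = -3x1 + 12x2:
  (-58/11, -67/11) → z = -630/11
  (-13/12, 29/20) → z = 413/20
  (2/7, 6/7) → z = 66/7
  (17/10, 78/25) → z = 1617/50

x1 = 17/10, x2 = 78/25, maximum z = 1617/50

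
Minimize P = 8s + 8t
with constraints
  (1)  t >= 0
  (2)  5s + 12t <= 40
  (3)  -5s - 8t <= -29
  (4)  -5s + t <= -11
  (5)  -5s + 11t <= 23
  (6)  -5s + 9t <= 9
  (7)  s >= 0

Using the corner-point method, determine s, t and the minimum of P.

Extreme points and P = 8s + 8t:
  (8, 0) → P = 64
  (29/5, 0) → P = 232/5
  (172/65, 29/13) → P = 2536/65
  (13/5, 2) → P = 184/5

s = 13/5, t = 2, minimum P = 184/5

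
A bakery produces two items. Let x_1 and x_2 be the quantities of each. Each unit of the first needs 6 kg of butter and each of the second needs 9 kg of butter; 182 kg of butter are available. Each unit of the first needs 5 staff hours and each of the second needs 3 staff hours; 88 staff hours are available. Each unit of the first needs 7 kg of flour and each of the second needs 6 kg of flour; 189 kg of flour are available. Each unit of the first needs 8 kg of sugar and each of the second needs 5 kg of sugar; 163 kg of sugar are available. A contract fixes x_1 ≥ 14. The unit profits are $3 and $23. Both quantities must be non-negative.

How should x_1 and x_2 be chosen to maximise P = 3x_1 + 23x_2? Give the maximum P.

x_1 = 14, x_2 = 6, maximum P = 180

Extreme points and P = 3x_1 + 23x_2:
  (88/5, 0) → P = 264/5
  (14, 0) → P = 42
  (14, 6) → P = 180

The binding constraints are 5x_1 + 3x_2 = 88 and x_1 = 14.
Solving simultaneously gives x_1 = 14, x_2 = 6.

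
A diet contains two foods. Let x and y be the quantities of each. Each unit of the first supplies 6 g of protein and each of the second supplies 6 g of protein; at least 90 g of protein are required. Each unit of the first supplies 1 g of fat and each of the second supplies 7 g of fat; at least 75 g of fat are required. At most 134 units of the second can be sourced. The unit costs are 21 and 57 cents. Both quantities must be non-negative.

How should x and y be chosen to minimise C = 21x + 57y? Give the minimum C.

x = 5, y = 10, minimum C = 675

Feasible corners and C = 21x + 57y:
  (0, 15) → C = 855
  (0, 134) → C = 7638
  (75, 0) → C = 1575
  (5, 10) → C = 675
The feasible region is unbounded (it extends along (1, 0)), but C strictly increases along every unbounded feasible direction, so there is no improving ray and the minimum is attained at a vertex.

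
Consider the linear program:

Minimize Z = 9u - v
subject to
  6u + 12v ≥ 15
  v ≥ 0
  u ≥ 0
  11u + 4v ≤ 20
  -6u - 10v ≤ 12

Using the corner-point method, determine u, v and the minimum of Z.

Corner points and Z = 9u - v:
  (0, 5/4) → Z = -5/4
  (5/3, 5/12) → Z = 175/12
  (0, 5) → Z = -5

u = 0, v = 5, minimum Z = -5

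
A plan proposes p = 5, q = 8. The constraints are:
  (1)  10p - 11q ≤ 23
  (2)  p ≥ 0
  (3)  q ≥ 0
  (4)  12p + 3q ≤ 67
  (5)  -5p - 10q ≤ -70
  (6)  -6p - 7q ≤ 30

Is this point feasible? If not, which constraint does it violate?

Constraint (4): 12p + 3q = 84, which is not ≤ 67. All other constraints are satisfied.

not feasible — violates (4)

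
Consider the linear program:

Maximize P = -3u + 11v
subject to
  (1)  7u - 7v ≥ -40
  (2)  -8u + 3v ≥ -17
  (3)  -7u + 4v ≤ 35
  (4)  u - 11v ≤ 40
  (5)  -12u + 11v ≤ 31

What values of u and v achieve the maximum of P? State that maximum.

Feasible corners and P = -3u + 11v:
  (67/85, -303/85) → P = -3534/85
  (70/13, 113/13) → P = 1033/13
  (-71/11, -511/121) → P = -298/11

At the optimal vertex, -8u + 3v = -17 and -12u + 11v = 31.
Solving simultaneously gives u = 70/13, v = 113/13.

u = 70/13, v = 113/13, maximum P = 1033/13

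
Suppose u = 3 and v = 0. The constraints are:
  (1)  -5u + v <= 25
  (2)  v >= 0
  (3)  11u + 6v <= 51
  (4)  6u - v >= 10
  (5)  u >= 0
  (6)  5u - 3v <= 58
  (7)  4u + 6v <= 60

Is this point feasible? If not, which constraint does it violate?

feasible

(1): -15 ≤ 25 ✓
(2): 0 ≥ 0 ✓
(3): 33 ≤ 51 ✓
(4): 18 ≥ 10 ✓
(5): 3 ≥ 0 ✓
(6): 15 ≤ 58 ✓
(7): 12 ≤ 60 ✓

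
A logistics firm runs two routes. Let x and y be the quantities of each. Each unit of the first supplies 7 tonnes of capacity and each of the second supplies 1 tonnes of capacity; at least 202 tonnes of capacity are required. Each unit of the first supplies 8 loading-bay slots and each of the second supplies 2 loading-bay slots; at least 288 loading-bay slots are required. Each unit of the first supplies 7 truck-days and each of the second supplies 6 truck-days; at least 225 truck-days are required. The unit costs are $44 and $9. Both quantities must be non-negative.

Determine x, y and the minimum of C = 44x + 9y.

Extreme points and C = 44x + 9y:
  (0, 202) → C = 1818
  (36, 0) → C = 1584
  (58/3, 200/3) → C = 4352/3
The feasible region is unbounded (it extends along (0, 1), (1, 0)), but C strictly increases along every unbounded feasible direction, so there is no improving ray and the minimum is attained at a vertex.

x = 58/3, y = 200/3, minimum C = 4352/3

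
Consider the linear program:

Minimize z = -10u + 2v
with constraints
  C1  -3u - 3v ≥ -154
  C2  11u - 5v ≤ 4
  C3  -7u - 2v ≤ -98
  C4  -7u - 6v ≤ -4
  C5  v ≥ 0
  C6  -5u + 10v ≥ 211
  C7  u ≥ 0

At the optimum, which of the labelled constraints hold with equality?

C1 and C2

Corner points and z = -10u + 2v:
  (391/24, 841/24) → z = -557/6
  (0, 154/3) → z = 308/3
  (219/17, 2341/85) → z = -6268/85
  (279/40, 1967/80) → z = -823/40
  (0, 49) → z = 98

The minimum is at (391/24, 841/24). Substituting into each constraint, equality holds for C1 and C2; the remaining constraints have slack.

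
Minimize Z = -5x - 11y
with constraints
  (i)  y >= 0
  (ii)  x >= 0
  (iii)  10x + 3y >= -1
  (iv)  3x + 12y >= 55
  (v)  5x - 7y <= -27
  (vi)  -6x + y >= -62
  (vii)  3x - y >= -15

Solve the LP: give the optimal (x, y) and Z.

x = 77/3, y = 92, minimum Z = -3421/3

At the optimal vertex, -6x + y = -62 and 3x - y = -15.
Solving simultaneously gives x = 77/3, y = 92.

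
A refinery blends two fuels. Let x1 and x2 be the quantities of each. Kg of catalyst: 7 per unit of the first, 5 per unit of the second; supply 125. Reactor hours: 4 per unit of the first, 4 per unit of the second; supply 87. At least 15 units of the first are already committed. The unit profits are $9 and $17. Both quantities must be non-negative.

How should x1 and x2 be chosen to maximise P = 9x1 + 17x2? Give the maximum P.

The binding constraints are 7x1 + 5x2 = 125 and x1 = 15.
Solving simultaneously gives x1 = 15, x2 = 4.

x1 = 15, x2 = 4, maximum P = 203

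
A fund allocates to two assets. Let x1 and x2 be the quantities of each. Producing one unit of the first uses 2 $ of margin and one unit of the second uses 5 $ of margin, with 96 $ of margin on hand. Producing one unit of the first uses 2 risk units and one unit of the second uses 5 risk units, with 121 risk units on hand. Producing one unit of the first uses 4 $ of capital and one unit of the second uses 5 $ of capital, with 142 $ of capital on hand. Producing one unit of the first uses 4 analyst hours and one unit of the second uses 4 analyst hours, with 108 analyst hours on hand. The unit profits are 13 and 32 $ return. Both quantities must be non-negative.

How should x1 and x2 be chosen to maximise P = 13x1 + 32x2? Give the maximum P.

x1 = 13, x2 = 14, maximum P = 617

Vertices and P = 13x1 + 32x2:
  (0, 0) → P = 0
  (0, 96/5) → P = 3072/5
  (27, 0) → P = 351
  (13, 14) → P = 617

The optimum lies where 2x1 + 5x2 = 96 and 4x1 + 4x2 = 108.
Solving simultaneously gives x1 = 13, x2 = 14.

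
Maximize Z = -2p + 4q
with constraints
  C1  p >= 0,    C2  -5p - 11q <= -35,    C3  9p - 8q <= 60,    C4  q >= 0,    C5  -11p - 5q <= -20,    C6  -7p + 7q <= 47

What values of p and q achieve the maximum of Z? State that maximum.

Feasible corners and Z = -2p + 4q:
  (0, 4) → Z = 16
  (0, 47/7) → Z = 188/7
  (940/139, 15/139) → Z = -1820/139
  (15/32, 95/32) → Z = 175/16
  (796/7, 843/7) → Z = 1780/7

At the optimal vertex, 9p - 8q = 60 and -7p + 7q = 47.
Solving simultaneously gives p = 796/7, q = 843/7.

p = 796/7, q = 843/7, maximum Z = 1780/7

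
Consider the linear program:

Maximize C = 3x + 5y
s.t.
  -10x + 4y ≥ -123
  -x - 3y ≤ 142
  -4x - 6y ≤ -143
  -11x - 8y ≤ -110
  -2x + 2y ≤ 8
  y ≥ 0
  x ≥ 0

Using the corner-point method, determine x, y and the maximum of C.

x = 139/6, y = 163/6, maximum C = 616/3

Feasible corners and C = 3x + 5y:
  (655/38, 469/38) → C = 2155/19
  (139/6, 163/6) → C = 616/3
  (119/10, 159/10) → C = 576/5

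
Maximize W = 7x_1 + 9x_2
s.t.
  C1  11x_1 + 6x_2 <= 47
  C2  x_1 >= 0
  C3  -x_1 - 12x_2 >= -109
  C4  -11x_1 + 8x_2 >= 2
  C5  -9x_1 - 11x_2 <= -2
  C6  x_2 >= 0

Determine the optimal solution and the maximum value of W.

x_1 = 0, x_2 = 47/6, maximum W = 141/2

Vertices and W = 7x_1 + 9x_2:
  (0, 47/6) → W = 141/2
  (26/11, 7/2) → W = 1057/22
  (0, 1/4) → W = 9/4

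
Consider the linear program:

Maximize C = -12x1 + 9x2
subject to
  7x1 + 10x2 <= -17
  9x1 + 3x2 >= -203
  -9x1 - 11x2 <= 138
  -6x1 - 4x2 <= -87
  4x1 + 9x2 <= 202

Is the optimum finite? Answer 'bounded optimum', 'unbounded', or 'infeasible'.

Extreme points and C = -12x1 + 9x2:
  (469/16, -711/32) → C = -17655/32
  (503/10, -537/10) → C = -10869/10
The feasible region has finitely many vertices and no improving ray; the maximum is -17655/32 at (469/16, -711/32).

bounded optimum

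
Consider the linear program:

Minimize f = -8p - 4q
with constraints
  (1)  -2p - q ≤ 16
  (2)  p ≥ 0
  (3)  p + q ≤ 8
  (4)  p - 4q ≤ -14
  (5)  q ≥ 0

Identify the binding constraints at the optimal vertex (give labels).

(3) and (4)

Vertices and f = -8p - 4q:
  (0, 8) → f = -32
  (0, 7/2) → f = -14
  (18/5, 22/5) → f = -232/5

The minimum is at (18/5, 22/5). Substituting into each constraint, equality holds for (3) and (4); the remaining constraints have slack.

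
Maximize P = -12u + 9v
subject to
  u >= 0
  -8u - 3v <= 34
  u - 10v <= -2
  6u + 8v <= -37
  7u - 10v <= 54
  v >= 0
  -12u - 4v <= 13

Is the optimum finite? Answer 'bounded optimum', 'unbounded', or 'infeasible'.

The boundaries u = 0 and u - 10v = -2 meet at (0, 1/5), but that point violates 6u + 8v ≤ -37. Every candidate vertex is excluded by some other constraint, so the feasible region is empty.

infeasible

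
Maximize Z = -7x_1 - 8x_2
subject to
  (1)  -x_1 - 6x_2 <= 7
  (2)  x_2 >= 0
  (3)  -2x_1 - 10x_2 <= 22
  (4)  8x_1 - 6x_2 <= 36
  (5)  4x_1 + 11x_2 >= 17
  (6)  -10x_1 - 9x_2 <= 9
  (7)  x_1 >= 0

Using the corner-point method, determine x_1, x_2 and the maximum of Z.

x_1 = 0, x_2 = 17/11, maximum Z = -136/11

Extreme points and Z = -7x_1 - 8x_2:
  (9/2, 0) → Z = -63/2
  (17/4, 0) → Z = -119/4
  (0, 17/11) → Z = -136/11
The feasible region is unbounded (it extends along (0, 1), (3, 4)), but Z strictly decreases along every unbounded feasible direction, so there is no improving ray and the maximum is attained at a vertex.

The optimum lies where 4x_1 + 11x_2 = 17 and x_1 = 0.
Solving simultaneously gives x_1 = 0, x_2 = 17/11.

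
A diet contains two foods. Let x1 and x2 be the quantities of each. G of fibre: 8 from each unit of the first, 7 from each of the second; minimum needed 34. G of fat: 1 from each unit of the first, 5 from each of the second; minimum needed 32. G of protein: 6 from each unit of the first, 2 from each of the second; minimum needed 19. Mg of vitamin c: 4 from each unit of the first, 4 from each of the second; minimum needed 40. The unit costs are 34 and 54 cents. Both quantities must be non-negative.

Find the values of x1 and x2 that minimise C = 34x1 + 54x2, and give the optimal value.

The feasible region is unbounded (it extends along (0, 1), (1, 0)), but C strictly increases along every unbounded feasible direction, so there is no improving ray and the minimum is attained at a vertex.

x1 = 9/2, x2 = 11/2, minimum C = 450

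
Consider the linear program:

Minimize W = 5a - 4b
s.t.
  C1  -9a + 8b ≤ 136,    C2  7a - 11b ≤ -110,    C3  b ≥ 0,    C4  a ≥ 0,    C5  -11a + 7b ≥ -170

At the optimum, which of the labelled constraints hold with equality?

C1 and C4

Vertices and W = 5a - 4b:
  (0, 17) → W = -68
  (2312/25, 3026/25) → W = -544/25
  (0, 10) → W = -40
  (110/3, 100/3) → W = 50

The minimum is at (0, 17). Substituting into each constraint, equality holds for C1 and C4; the remaining constraints have slack.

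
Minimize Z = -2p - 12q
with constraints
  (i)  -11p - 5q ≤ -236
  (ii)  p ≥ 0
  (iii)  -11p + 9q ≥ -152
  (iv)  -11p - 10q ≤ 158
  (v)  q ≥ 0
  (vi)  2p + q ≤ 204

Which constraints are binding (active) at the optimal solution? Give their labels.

Vertices and Z = -2p - 12q:
  (0, 236/5) → Z = -2832/5
  (206/11, 6) → Z = -1204/11
  (0, 204) → Z = -2448
  (1988/29, 1940/29) → Z = -27256/29

The minimum is at (0, 204). Substituting into each constraint, equality holds for (ii) and (vi); the remaining constraints have slack.

(ii) and (vi)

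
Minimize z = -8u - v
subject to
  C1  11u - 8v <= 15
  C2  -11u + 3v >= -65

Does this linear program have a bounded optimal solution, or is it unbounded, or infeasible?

unbounded

From the feasible point (95/11, 10), moving in the direction (3, 11) keeps every constraint satisfied while z decreases without bound.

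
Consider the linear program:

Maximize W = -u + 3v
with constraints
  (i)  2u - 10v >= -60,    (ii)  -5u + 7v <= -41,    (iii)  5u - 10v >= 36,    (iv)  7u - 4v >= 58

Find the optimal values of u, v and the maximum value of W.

u = 32, v = 62/5, maximum W = 26/5

Extreme points and W = -u + 3v:
  (32, 62/5) → W = 26/5
  (158/15, 5/3) → W = -83/15
  (242/29, 3/29) → W = -233/29
The feasible region is unbounded (it extends along (-4, -7), (5, 1)), but W strictly decreases along every unbounded feasible direction, so there is no improving ray and the maximum is attained at a vertex.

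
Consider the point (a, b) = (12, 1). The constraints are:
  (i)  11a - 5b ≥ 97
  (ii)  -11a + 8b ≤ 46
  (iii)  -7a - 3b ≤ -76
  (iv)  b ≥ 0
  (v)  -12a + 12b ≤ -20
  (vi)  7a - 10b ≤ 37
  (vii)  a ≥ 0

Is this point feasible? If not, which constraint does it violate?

not feasible — violates (vi)

Constraint (vi): 7a - 10b = 74, which is not ≤ 37. All other constraints are satisfied.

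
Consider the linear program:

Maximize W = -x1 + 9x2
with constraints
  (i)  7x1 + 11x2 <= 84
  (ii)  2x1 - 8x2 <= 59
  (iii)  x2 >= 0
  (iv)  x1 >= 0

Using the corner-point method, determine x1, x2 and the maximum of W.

Corner points and W = -x1 + 9x2:
  (12, 0) → W = -12
  (0, 84/11) → W = 756/11
  (0, 0) → W = 0

x1 = 0, x2 = 84/11, maximum W = 756/11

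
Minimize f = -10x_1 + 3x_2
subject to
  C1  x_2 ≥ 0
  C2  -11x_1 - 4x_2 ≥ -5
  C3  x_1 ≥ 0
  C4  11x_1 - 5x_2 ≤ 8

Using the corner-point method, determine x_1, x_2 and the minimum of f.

Feasible corners and f = -10x_1 + 3x_2:
  (5/11, 0) → f = -50/11
  (0, 0) → f = 0
  (0, 5/4) → f = 15/4

x_1 = 5/11, x_2 = 0, minimum f = -50/11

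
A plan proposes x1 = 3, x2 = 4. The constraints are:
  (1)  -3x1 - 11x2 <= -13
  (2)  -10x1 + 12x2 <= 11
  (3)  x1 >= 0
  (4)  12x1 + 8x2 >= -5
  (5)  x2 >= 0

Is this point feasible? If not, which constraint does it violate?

not feasible — violates (2)

Constraint (2): -10x1 + 12x2 = 18, which is not ≤ 11. All other constraints are satisfied.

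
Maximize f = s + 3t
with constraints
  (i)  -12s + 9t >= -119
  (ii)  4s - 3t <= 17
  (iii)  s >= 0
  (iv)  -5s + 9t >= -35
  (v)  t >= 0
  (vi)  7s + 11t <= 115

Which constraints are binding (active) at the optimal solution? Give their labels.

(iii) and (vi)

Corner points and f = s + 3t:
  (17/4, 0) → f = 17/4
  (532/65, 341/65) → f = 311/13
  (0, 0) → f = 0
  (0, 115/11) → f = 345/11

The maximum is at (0, 115/11). Substituting into each constraint, equality holds for (iii) and (vi); the remaining constraints have slack.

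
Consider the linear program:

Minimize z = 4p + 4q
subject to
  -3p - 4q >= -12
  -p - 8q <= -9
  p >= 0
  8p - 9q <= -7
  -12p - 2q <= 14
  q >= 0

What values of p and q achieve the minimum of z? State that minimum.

Corner points and z = 4p + 4q:
  (0, 3) → z = 12
  (80/59, 117/59) → z = 788/59
  (0, 9/8) → z = 9/2
  (25/73, 79/73) → z = 416/73

p = 0, q = 9/8, minimum z = 9/2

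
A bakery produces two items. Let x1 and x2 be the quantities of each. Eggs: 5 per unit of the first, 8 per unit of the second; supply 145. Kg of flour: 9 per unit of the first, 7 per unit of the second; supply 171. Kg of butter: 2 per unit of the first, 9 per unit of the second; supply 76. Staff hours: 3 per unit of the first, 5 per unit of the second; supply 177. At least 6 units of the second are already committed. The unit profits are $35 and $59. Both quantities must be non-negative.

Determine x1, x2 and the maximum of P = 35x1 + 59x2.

At the optimal vertex, 2x1 + 9x2 = 76 and x2 = 6.
Solving simultaneously gives x1 = 11, x2 = 6.

x1 = 11, x2 = 6, maximum P = 739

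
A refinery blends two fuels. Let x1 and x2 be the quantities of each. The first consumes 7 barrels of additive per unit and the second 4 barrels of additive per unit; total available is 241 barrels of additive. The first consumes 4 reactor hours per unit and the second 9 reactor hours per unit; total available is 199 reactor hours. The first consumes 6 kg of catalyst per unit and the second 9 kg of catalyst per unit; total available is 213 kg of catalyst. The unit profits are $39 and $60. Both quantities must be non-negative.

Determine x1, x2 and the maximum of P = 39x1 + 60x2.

x1 = 7, x2 = 19, maximum P = 1413

Vertices and P = 39x1 + 60x2:
  (0, 0) → P = 0
  (0, 199/9) → P = 3980/3
  (241/7, 0) → P = 9399/7
  (439/13, 15/13) → P = 18021/13
  (7, 19) → P = 1413

The optimum lies where 4x1 + 9x2 = 199 and 6x1 + 9x2 = 213.
Solving simultaneously gives x1 = 7, x2 = 19.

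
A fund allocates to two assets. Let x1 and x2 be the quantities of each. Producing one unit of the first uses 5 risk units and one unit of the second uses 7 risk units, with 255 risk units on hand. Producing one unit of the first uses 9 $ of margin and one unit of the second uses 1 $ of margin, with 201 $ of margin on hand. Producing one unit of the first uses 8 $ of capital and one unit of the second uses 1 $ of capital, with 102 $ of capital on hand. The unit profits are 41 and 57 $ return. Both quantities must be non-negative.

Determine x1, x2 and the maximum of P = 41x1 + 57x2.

x1 = 9, x2 = 30, maximum P = 2079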